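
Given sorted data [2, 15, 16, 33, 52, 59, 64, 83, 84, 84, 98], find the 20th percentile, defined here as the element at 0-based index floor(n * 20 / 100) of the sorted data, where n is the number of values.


The dataset has n = 11 elements.
Index = floor(11 * 20 / 100) = floor(220 / 100) = floor(2.2) = 2
Counting from index 0 in the sorted data, the element at index 2 is 16.
Final answer: 16


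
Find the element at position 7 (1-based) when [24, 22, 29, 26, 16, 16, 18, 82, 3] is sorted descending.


Sort descending: [82, 29, 26, 24, 22, 18, 16, 16, 3]
The 7th element (1-indexed) is at index 6.
Value = 16
Final answer: 16


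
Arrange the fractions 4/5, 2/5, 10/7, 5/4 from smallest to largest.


Convert to decimal for comparison:
  4/5 = 0.8
  2/5 = 0.4
  10/7 = 1.4286
  5/4 = 1.25
Decimals in increasing order: 0.4 < 0.8 < 1.25 < 1.4286
Writing each back as its fraction gives the sorted order.
Final answer: 2/5, 4/5, 5/4, 10/7


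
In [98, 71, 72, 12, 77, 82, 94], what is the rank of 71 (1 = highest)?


Sort descending: [98, 94, 82, 77, 72, 71, 12]
Find 71 in the sorted list.
71 is at position 6.
Final answer: 6


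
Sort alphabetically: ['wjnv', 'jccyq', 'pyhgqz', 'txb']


Compare strings character by character (the first differing letter decides):
  'jccyq' < 'pyhgqz' since 'j' < 'p' at position 1
  'pyhgqz' < 'txb' since 'p' < 't' at position 1
  'txb' < 'wjnv' since 't' < 'w' at position 1
Chaining these comparisons gives the alphabetical order.
Final answer: ['jccyq', 'pyhgqz', 'txb', 'wjnv']


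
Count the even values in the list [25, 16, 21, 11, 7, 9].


Check each element:
  25 is odd
  16 is even
  21 is odd
  11 is odd
  7 is odd
  9 is odd
Evens: [16]
Count of evens = 1
Final answer: 1


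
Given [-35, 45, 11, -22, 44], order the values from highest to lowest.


Original list: [-35, 45, 11, -22, 44]
Repeatedly take the largest remaining element:
  Remaining [-35, 45, 11, -22, 44] -> largest is 45
  Remaining [-35, 11, -22, 44] -> largest is 44
  Remaining [-35, 11, -22] -> largest is 11
  Remaining [-35, -22] -> largest is -22
  Remaining [-35] -> largest is -35
Collecting the picks in order gives the descending list.
Final answer: [45, 44, 11, -22, -35]


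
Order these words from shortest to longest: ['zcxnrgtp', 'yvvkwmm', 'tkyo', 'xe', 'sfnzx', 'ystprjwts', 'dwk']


Compute lengths:
  'zcxnrgtp' has length 8
  'yvvkwmm' has length 7
  'tkyo' has length 4
  'xe' has length 2
  'sfnzx' has length 5
  'ystprjwts' has length 9
  'dwk' has length 3
Lengths in increasing order: 2 < 3 < 4 < 5 < 7 < 8 < 9
Listing the words in that order gives the answer.
Final answer: ['xe', 'dwk', 'tkyo', 'sfnzx', 'yvvkwmm', 'zcxnrgtp', 'ystprjwts']


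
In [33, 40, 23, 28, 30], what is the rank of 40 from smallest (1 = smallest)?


Sort ascending: [23, 28, 30, 33, 40]
Find 40 in the sorted list.
40 is at position 5 (1-indexed).
Final answer: 5


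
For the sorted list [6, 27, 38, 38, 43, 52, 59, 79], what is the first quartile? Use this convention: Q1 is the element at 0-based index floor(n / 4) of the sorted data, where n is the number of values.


The list has n = 8 elements.
Q1 index = floor(8 / 4) = floor(2) = 2
Counting from index 0 in the sorted data, the element at index 2 is 38.
Final answer: 38


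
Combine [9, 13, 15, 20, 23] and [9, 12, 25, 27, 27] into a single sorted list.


List A: [9, 13, 15, 20, 23]
List B: [9, 12, 25, 27, 27]
Repeatedly compare the front elements and take the smaller:
  9 vs 9 -> take 9
  13 vs 9 -> take 9
  13 vs 12 -> take 12
  13 vs 25 -> take 13
  15 vs 25 -> take 15
  20 vs 25 -> take 20
  23 vs 25 -> take 23
  A is exhausted; append the rest of B: [25, 27, 27]
Final answer: [9, 9, 12, 13, 15, 20, 23, 25, 27, 27]


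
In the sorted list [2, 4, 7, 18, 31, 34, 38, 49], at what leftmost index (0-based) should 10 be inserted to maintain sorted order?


List is sorted: [2, 4, 7, 18, 31, 34, 38, 49]
We need the leftmost position where 10 can be inserted, i.e. the first index whose element is >= 10 (or the end of the list if none is).
Binary search with low=0, high=8 (0-based indices):
  low=0, high=8, mid=4: a[4]=31 >= 10, so high = 4
  low=0, high=4, mid=2: a[2]=7 < 10, so low = 3
  low=3, high=4, mid=3: a[3]=18 >= 10, so high = 3
Now low = high = 3, so the insertion index is 3.
Final answer: 3


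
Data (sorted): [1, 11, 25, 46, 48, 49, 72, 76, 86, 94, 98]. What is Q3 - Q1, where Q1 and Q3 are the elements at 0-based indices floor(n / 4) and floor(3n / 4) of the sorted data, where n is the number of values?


The data has n = 11 elements.
Q1 index = floor(11 / 4) = floor(2.75) = 2; Q3 index = floor(3 * 11 / 4) = floor(8.25) = 8
Q1 = element at index 2 = 25
Q3 = element at index 8 = 86
IQR = 86 - 25 = 61
Final answer: 61


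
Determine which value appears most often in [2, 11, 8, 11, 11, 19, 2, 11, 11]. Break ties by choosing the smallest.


Count the frequency of each value:
  2 appears 2 time(s)
  8 appears 1 time(s)
  11 appears 5 time(s)
  19 appears 1 time(s)
Maximum frequency is 5.
Only 11 reaches that frequency, so it is the mode.
Final answer: 11


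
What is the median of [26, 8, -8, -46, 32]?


First, sort the list: [-46, -8, 8, 26, 32]
The list has 5 elements (odd count).
The middle index is 2 (0-based), and the element there is 8.
Final answer: 8


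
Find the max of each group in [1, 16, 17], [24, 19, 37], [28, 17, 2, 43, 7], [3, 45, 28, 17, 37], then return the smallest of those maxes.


Find max of each group:
  Group 1: [1, 16, 17] -> max = 17
  Group 2: [24, 19, 37] -> max = 37
  Group 3: [28, 17, 2, 43, 7] -> max = 43
  Group 4: [3, 45, 28, 17, 37] -> max = 45
Maxes: [17, 37, 43, 45]
Minimum of maxes = 17
Final answer: 17


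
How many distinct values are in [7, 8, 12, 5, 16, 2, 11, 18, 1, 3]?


List all unique values:
Distinct values: [1, 2, 3, 5, 7, 8, 11, 12, 16, 18]
Count = 10
Final answer: 10


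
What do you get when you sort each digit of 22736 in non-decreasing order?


The number 22736 has digits: 2, 2, 7, 3, 6
Sorted: 2, 2, 3, 6, 7
Joining the sorted digits gives the result.
Final answer: 22367


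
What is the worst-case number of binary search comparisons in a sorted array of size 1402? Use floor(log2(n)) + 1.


Binary search halves the search space each step.
Maximum comparisons = floor(log2(1402)) + 1
log2(1402) = 10.4533
floor(log2(1402)) = 10, so 10 + 1 = 11
Final answer: 11


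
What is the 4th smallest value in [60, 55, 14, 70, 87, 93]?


Sort ascending: [14, 55, 60, 70, 87, 93]
The 4th element (1-indexed) is at index 3.
Value = 70
Final answer: 70


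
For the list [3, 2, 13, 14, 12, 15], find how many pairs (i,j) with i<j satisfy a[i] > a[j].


For each element, count the later elements that are smaller than it:
  3 (index 0): smaller elements after it = [2] -> 1
  2 (index 1): smaller elements after it = [] -> 0
  13 (index 2): smaller elements after it = [12] -> 1
  14 (index 3): smaller elements after it = [12] -> 1
  12 (index 4): smaller elements after it = [] -> 0
Total inversions = 1 + 0 + 1 + 1 + 0 = 3
Final answer: 3


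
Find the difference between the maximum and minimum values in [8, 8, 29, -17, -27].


Maximum value: 29
Minimum value: -27
Range = 29 - (-27) = 56
Final answer: 56


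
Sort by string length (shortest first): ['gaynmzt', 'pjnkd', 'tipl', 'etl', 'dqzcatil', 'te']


Compute lengths:
  'gaynmzt' has length 7
  'pjnkd' has length 5
  'tipl' has length 4
  'etl' has length 3
  'dqzcatil' has length 8
  'te' has length 2
Lengths in increasing order: 2 < 3 < 4 < 5 < 7 < 8
Listing the words in that order gives the answer.
Final answer: ['te', 'etl', 'tipl', 'pjnkd', 'gaynmzt', 'dqzcatil']


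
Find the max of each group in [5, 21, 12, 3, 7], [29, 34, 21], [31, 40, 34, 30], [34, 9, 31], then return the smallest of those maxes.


Find max of each group:
  Group 1: [5, 21, 12, 3, 7] -> max = 21
  Group 2: [29, 34, 21] -> max = 34
  Group 3: [31, 40, 34, 30] -> max = 40
  Group 4: [34, 9, 31] -> max = 34
Maxes: [21, 34, 40, 34]
Minimum of maxes = 21
Final answer: 21


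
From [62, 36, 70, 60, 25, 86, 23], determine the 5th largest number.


Sort descending: [86, 70, 62, 60, 36, 25, 23]
The 5th element (1-indexed) is at index 4.
Value = 36
Final answer: 36


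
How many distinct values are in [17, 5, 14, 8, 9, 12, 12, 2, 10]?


List all unique values:
Distinct values: [2, 5, 8, 9, 10, 12, 14, 17]
Count = 8
Final answer: 8


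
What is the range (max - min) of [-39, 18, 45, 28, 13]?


Maximum value: 45
Minimum value: -39
Range = 45 - (-39) = 84
Final answer: 84


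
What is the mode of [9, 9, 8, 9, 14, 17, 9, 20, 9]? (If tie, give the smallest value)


Count the frequency of each value:
  8 appears 1 time(s)
  9 appears 5 time(s)
  14 appears 1 time(s)
  17 appears 1 time(s)
  20 appears 1 time(s)
Maximum frequency is 5.
Only 9 reaches that frequency, so it is the mode.
Final answer: 9


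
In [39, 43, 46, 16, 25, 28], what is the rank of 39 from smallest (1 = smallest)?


Sort ascending: [16, 25, 28, 39, 43, 46]
Find 39 in the sorted list.
39 is at position 4 (1-indexed).
Final answer: 4


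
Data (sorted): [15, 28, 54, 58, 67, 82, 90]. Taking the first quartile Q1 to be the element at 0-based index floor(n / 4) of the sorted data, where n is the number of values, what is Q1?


The list has n = 7 elements.
Q1 index = floor(7 / 4) = floor(1.75) = 1
Counting from index 0 in the sorted data, the element at index 1 is 28.
Final answer: 28


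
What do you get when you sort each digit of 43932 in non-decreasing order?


The number 43932 has digits: 4, 3, 9, 3, 2
Sorted: 2, 3, 3, 4, 9
Joining the sorted digits gives the result.
Final answer: 23349


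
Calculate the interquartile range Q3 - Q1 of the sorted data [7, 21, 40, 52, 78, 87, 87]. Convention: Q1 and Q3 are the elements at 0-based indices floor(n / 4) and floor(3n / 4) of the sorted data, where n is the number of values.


The data has n = 7 elements.
Q1 index = floor(7 / 4) = floor(1.75) = 1; Q3 index = floor(3 * 7 / 4) = floor(5.25) = 5
Q1 = element at index 1 = 21
Q3 = element at index 5 = 87
IQR = 87 - 21 = 66
Final answer: 66


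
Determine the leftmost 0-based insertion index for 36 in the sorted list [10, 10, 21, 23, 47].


List is sorted: [10, 10, 21, 23, 47]
We need the leftmost position where 36 can be inserted, i.e. the first index whose element is >= 36 (or the end of the list if none is).
Binary search with low=0, high=5 (0-based indices):
  low=0, high=5, mid=2: a[2]=21 < 36, so low = 3
  low=3, high=5, mid=4: a[4]=47 >= 36, so high = 4
  low=3, high=4, mid=3: a[3]=23 < 36, so low = 4
Now low = high = 4, so the insertion index is 4.
Final answer: 4


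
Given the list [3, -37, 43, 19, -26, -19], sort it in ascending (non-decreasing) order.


Original list: [3, -37, 43, 19, -26, -19]
Repeatedly take the smallest remaining element:
  Remaining [3, -37, 43, 19, -26, -19] -> smallest is -37
  Remaining [3, 43, 19, -26, -19] -> smallest is -26
  Remaining [3, 43, 19, -19] -> smallest is -19
  Remaining [3, 43, 19] -> smallest is 3
  Remaining [43, 19] -> smallest is 19
  Remaining [43] -> smallest is 43
Collecting the picks in order gives the sorted list.
Final answer: [-37, -26, -19, 3, 19, 43]


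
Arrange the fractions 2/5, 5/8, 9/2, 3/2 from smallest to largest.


Convert to decimal for comparison:
  2/5 = 0.4
  5/8 = 0.625
  9/2 = 4.5
  3/2 = 1.5
Decimals in increasing order: 0.4 < 0.625 < 1.5 < 4.5
Writing each back as its fraction gives the sorted order.
Final answer: 2/5, 5/8, 3/2, 9/2


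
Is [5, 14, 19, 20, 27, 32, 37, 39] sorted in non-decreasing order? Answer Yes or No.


Check consecutive pairs:
  5 <= 14? True
  14 <= 19? True
  19 <= 20? True
  20 <= 27? True
  27 <= 32? True
  32 <= 37? True
  37 <= 39? True
Every consecutive pair is in order, so the list is non-decreasing.
Final answer: Yes


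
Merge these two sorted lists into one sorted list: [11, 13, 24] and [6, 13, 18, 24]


List A: [11, 13, 24]
List B: [6, 13, 18, 24]
Repeatedly compare the front elements and take the smaller:
  11 vs 6 -> take 6
  11 vs 13 -> take 11
  13 vs 13 -> take 13
  24 vs 13 -> take 13
  24 vs 18 -> take 18
  24 vs 24 -> take 24
  A is exhausted; append the rest of B: [24]
Final answer: [6, 11, 13, 13, 18, 24, 24]


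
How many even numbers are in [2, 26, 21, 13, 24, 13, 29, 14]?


Check each element:
  2 is even
  26 is even
  21 is odd
  13 is odd
  24 is even
  13 is odd
  29 is odd
  14 is even
Evens: [2, 26, 24, 14]
Count of evens = 4
Final answer: 4


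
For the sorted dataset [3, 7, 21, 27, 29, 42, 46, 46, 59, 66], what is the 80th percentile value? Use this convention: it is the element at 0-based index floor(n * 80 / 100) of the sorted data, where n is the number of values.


The dataset has n = 10 elements.
Index = floor(10 * 80 / 100) = floor(800 / 100) = floor(8) = 8
Counting from index 0 in the sorted data, the element at index 8 is 59.
Final answer: 59


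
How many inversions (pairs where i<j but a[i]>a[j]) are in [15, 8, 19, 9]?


For each element, count the later elements that are smaller than it:
  15 (index 0): smaller elements after it = [8, 9] -> 2
  8 (index 1): smaller elements after it = [] -> 0
  19 (index 2): smaller elements after it = [9] -> 1
Total inversions = 2 + 0 + 1 = 3
Final answer: 3


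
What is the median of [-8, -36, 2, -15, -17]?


First, sort the list: [-36, -17, -15, -8, 2]
The list has 5 elements (odd count).
The middle index is 2 (0-based), and the element there is -15.
Final answer: -15


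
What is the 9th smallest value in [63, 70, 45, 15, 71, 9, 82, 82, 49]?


Sort ascending: [9, 15, 45, 49, 63, 70, 71, 82, 82]
The 9th element (1-indexed) is at index 8.
Value = 82
Final answer: 82


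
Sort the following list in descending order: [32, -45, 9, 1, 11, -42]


Original list: [32, -45, 9, 1, 11, -42]
Repeatedly take the largest remaining element:
  Remaining [32, -45, 9, 1, 11, -42] -> largest is 32
  Remaining [-45, 9, 1, 11, -42] -> largest is 11
  Remaining [-45, 9, 1, -42] -> largest is 9
  Remaining [-45, 1, -42] -> largest is 1
  Remaining [-45, -42] -> largest is -42
  Remaining [-45] -> largest is -45
Collecting the picks in order gives the descending list.
Final answer: [32, 11, 9, 1, -42, -45]


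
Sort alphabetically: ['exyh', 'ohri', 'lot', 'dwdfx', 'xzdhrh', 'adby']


Compare strings character by character (the first differing letter decides):
  'adby' < 'dwdfx' since 'a' < 'd' at position 1
  'dwdfx' < 'exyh' since 'd' < 'e' at position 1
  'exyh' < 'lot' since 'e' < 'l' at position 1
  'lot' < 'ohri' since 'l' < 'o' at position 1
  'ohri' < 'xzdhrh' since 'o' < 'x' at position 1
Chaining these comparisons gives the alphabetical order.
Final answer: ['adby', 'dwdfx', 'exyh', 'lot', 'ohri', 'xzdhrh']


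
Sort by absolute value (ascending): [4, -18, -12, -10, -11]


Compute absolute values:
  |4| = 4
  |-18| = 18
  |-12| = 12
  |-10| = 10
  |-11| = 11
Absolute values in increasing order: 4 < 10 < 11 < 12 < 18
Listing the original numbers in that order gives the answer.
Final answer: [4, -10, -11, -12, -18]


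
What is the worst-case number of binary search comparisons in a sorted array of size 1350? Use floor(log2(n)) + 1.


Binary search halves the search space each step.
Maximum comparisons = floor(log2(1350)) + 1
log2(1350) = 10.3987
floor(log2(1350)) = 10, so 10 + 1 = 11
Final answer: 11


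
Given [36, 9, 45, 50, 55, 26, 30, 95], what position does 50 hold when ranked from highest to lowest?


Sort descending: [95, 55, 50, 45, 36, 30, 26, 9]
Find 50 in the sorted list.
50 is at position 3.
Final answer: 3


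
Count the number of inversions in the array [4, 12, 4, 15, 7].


For each element, count the later elements that are smaller than it:
  4 (index 0): smaller elements after it = [] -> 0
  12 (index 1): smaller elements after it = [4, 7] -> 2
  4 (index 2): smaller elements after it = [] -> 0
  15 (index 3): smaller elements after it = [7] -> 1
Total inversions = 0 + 2 + 0 + 1 = 3
Final answer: 3


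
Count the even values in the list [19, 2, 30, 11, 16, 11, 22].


Check each element:
  19 is odd
  2 is even
  30 is even
  11 is odd
  16 is even
  11 is odd
  22 is even
Evens: [2, 30, 16, 22]
Count of evens = 4
Final answer: 4


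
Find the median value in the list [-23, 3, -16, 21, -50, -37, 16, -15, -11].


First, sort the list: [-50, -37, -23, -16, -15, -11, 3, 16, 21]
The list has 9 elements (odd count).
The middle index is 4 (0-based), and the element there is -15.
Final answer: -15


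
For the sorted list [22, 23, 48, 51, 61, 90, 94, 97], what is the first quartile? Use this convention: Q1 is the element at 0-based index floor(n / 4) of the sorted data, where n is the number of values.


The list has n = 8 elements.
Q1 index = floor(8 / 4) = floor(2) = 2
Counting from index 0 in the sorted data, the element at index 2 is 48.
Final answer: 48


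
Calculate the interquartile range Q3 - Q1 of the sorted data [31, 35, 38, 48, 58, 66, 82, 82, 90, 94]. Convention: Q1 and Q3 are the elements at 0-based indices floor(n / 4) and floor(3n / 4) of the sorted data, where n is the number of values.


The data has n = 10 elements.
Q1 index = floor(10 / 4) = floor(2.5) = 2; Q3 index = floor(3 * 10 / 4) = floor(7.5) = 7
Q1 = element at index 2 = 38
Q3 = element at index 7 = 82
IQR = 82 - 38 = 44
Final answer: 44


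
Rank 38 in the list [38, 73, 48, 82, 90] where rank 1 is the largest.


Sort descending: [90, 82, 73, 48, 38]
Find 38 in the sorted list.
38 is at position 5.
Final answer: 5


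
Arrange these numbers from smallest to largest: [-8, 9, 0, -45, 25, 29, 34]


Original list: [-8, 9, 0, -45, 25, 29, 34]
Repeatedly take the smallest remaining element:
  Remaining [-8, 9, 0, -45, 25, 29, 34] -> smallest is -45
  Remaining [-8, 9, 0, 25, 29, 34] -> smallest is -8
  Remaining [9, 0, 25, 29, 34] -> smallest is 0
  Remaining [9, 25, 29, 34] -> smallest is 9
  Remaining [25, 29, 34] -> smallest is 25
  Remaining [29, 34] -> smallest is 29
  Remaining [34] -> smallest is 34
Collecting the picks in order gives the sorted list.
Final answer: [-45, -8, 0, 9, 25, 29, 34]


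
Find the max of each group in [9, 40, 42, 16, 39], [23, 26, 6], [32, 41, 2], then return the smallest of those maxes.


Find max of each group:
  Group 1: [9, 40, 42, 16, 39] -> max = 42
  Group 2: [23, 26, 6] -> max = 26
  Group 3: [32, 41, 2] -> max = 41
Maxes: [42, 26, 41]
Minimum of maxes = 26
Final answer: 26


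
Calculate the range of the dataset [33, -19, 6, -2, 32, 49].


Maximum value: 49
Minimum value: -19
Range = 49 - (-19) = 68
Final answer: 68


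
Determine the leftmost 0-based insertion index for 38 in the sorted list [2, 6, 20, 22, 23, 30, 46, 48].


List is sorted: [2, 6, 20, 22, 23, 30, 46, 48]
We need the leftmost position where 38 can be inserted, i.e. the first index whose element is >= 38 (or the end of the list if none is).
Binary search with low=0, high=8 (0-based indices):
  low=0, high=8, mid=4: a[4]=23 < 38, so low = 5
  low=5, high=8, mid=6: a[6]=46 >= 38, so high = 6
  low=5, high=6, mid=5: a[5]=30 < 38, so low = 6
Now low = high = 6, so the insertion index is 6.
Final answer: 6


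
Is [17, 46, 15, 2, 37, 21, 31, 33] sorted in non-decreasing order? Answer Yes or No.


Check consecutive pairs:
  17 <= 46? True
  46 <= 15? False
  15 <= 2? False
  2 <= 37? True
  37 <= 21? False
  21 <= 31? True
  31 <= 33? True
3 consecutive pair(s) are out of order, so the list is not sorted.
Final answer: No


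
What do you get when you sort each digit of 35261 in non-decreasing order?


The number 35261 has digits: 3, 5, 2, 6, 1
Sorted: 1, 2, 3, 5, 6
Joining the sorted digits gives the result.
Final answer: 12356


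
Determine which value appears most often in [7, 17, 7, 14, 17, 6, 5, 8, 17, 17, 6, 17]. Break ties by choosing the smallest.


Count the frequency of each value:
  5 appears 1 time(s)
  6 appears 2 time(s)
  7 appears 2 time(s)
  8 appears 1 time(s)
  14 appears 1 time(s)
  17 appears 5 time(s)
Maximum frequency is 5.
Only 17 reaches that frequency, so it is the mode.
Final answer: 17


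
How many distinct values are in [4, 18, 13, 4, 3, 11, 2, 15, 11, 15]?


List all unique values:
Distinct values: [2, 3, 4, 11, 13, 15, 18]
Count = 7
Final answer: 7


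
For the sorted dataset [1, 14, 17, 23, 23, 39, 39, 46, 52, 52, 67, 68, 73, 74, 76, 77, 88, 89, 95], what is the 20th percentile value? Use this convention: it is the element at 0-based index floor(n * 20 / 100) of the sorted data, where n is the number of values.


The dataset has n = 19 elements.
Index = floor(19 * 20 / 100) = floor(380 / 100) = floor(3.8) = 3
Counting from index 0 in the sorted data, the element at index 3 is 23.
Final answer: 23


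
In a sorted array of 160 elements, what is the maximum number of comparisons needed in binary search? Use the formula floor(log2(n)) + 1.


Binary search halves the search space each step.
Maximum comparisons = floor(log2(160)) + 1
log2(160) = 7.3219
floor(log2(160)) = 7, so 7 + 1 = 8
Final answer: 8


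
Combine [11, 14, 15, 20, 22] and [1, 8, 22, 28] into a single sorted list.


List A: [11, 14, 15, 20, 22]
List B: [1, 8, 22, 28]
Repeatedly compare the front elements and take the smaller:
  11 vs 1 -> take 1
  11 vs 8 -> take 8
  11 vs 22 -> take 11
  14 vs 22 -> take 14
  15 vs 22 -> take 15
  20 vs 22 -> take 20
  22 vs 22 -> take 22
  A is exhausted; append the rest of B: [22, 28]
Final answer: [1, 8, 11, 14, 15, 20, 22, 22, 28]


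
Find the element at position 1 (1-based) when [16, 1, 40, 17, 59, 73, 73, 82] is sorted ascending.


Sort ascending: [1, 16, 17, 40, 59, 73, 73, 82]
The 1st element (1-indexed) is at index 0.
Value = 1
Final answer: 1


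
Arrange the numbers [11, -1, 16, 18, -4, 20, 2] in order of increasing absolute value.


Compute absolute values:
  |11| = 11
  |-1| = 1
  |16| = 16
  |18| = 18
  |-4| = 4
  |20| = 20
  |2| = 2
Absolute values in increasing order: 1 < 2 < 4 < 11 < 16 < 18 < 20
Listing the original numbers in that order gives the answer.
Final answer: [-1, 2, -4, 11, 16, 18, 20]


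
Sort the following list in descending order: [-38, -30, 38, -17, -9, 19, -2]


Original list: [-38, -30, 38, -17, -9, 19, -2]
Repeatedly take the largest remaining element:
  Remaining [-38, -30, 38, -17, -9, 19, -2] -> largest is 38
  Remaining [-38, -30, -17, -9, 19, -2] -> largest is 19
  Remaining [-38, -30, -17, -9, -2] -> largest is -2
  Remaining [-38, -30, -17, -9] -> largest is -9
  Remaining [-38, -30, -17] -> largest is -17
  Remaining [-38, -30] -> largest is -30
  Remaining [-38] -> largest is -38
Collecting the picks in order gives the descending list.
Final answer: [38, 19, -2, -9, -17, -30, -38]


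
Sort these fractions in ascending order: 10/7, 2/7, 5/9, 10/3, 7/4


Convert to decimal for comparison:
  10/7 = 1.4286
  2/7 = 0.2857
  5/9 = 0.5556
  10/3 = 3.3333
  7/4 = 1.75
Decimals in increasing order: 0.2857 < 0.5556 < 1.4286 < 1.75 < 3.3333
Writing each back as its fraction gives the sorted order.
Final answer: 2/7, 5/9, 10/7, 7/4, 10/3


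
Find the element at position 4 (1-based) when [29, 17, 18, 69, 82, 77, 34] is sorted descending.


Sort descending: [82, 77, 69, 34, 29, 18, 17]
The 4th element (1-indexed) is at index 3.
Value = 34
Final answer: 34


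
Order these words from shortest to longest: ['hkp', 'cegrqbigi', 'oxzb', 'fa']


Compute lengths:
  'hkp' has length 3
  'cegrqbigi' has length 9
  'oxzb' has length 4
  'fa' has length 2
Lengths in increasing order: 2 < 3 < 4 < 9
Listing the words in that order gives the answer.
Final answer: ['fa', 'hkp', 'oxzb', 'cegrqbigi']


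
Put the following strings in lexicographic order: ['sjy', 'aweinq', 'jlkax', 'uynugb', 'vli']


Compare strings character by character (the first differing letter decides):
  'aweinq' < 'jlkax' since 'a' < 'j' at position 1
  'jlkax' < 'sjy' since 'j' < 's' at position 1
  'sjy' < 'uynugb' since 's' < 'u' at position 1
  'uynugb' < 'vli' since 'u' < 'v' at position 1
Chaining these comparisons gives the alphabetical order.
Final answer: ['aweinq', 'jlkax', 'sjy', 'uynugb', 'vli']


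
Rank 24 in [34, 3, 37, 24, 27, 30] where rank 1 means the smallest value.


Sort ascending: [3, 24, 27, 30, 34, 37]
Find 24 in the sorted list.
24 is at position 2 (1-indexed).
Final answer: 2


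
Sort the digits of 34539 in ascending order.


The number 34539 has digits: 3, 4, 5, 3, 9
Sorted: 3, 3, 4, 5, 9
Joining the sorted digits gives the result.
Final answer: 33459


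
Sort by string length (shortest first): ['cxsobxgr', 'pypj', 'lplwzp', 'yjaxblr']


Compute lengths:
  'cxsobxgr' has length 8
  'pypj' has length 4
  'lplwzp' has length 6
  'yjaxblr' has length 7
Lengths in increasing order: 4 < 6 < 7 < 8
Listing the words in that order gives the answer.
Final answer: ['pypj', 'lplwzp', 'yjaxblr', 'cxsobxgr']


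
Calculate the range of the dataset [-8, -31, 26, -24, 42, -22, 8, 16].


Maximum value: 42
Minimum value: -31
Range = 42 - (-31) = 73
Final answer: 73


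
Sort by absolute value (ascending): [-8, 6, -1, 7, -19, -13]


Compute absolute values:
  |-8| = 8
  |6| = 6
  |-1| = 1
  |7| = 7
  |-19| = 19
  |-13| = 13
Absolute values in increasing order: 1 < 6 < 7 < 8 < 13 < 19
Listing the original numbers in that order gives the answer.
Final answer: [-1, 6, 7, -8, -13, -19]


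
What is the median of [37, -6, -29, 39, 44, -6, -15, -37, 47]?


First, sort the list: [-37, -29, -15, -6, -6, 37, 39, 44, 47]
The list has 9 elements (odd count).
The middle index is 4 (0-based), and the element there is -6.
Final answer: -6


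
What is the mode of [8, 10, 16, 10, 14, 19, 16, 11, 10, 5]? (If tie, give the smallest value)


Count the frequency of each value:
  5 appears 1 time(s)
  8 appears 1 time(s)
  10 appears 3 time(s)
  11 appears 1 time(s)
  14 appears 1 time(s)
  16 appears 2 time(s)
  19 appears 1 time(s)
Maximum frequency is 3.
Only 10 reaches that frequency, so it is the mode.
Final answer: 10


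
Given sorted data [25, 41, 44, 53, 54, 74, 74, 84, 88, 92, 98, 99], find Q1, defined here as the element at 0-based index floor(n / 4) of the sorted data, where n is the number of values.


The list has n = 12 elements.
Q1 index = floor(12 / 4) = floor(3) = 3
Counting from index 0 in the sorted data, the element at index 3 is 53.
Final answer: 53


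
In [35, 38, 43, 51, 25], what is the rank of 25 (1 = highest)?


Sort descending: [51, 43, 38, 35, 25]
Find 25 in the sorted list.
25 is at position 5.
Final answer: 5


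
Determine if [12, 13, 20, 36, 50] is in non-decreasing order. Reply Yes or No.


Check consecutive pairs:
  12 <= 13? True
  13 <= 20? True
  20 <= 36? True
  36 <= 50? True
Every consecutive pair is in order, so the list is non-decreasing.
Final answer: Yes


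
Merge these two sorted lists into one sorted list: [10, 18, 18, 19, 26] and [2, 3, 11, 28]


List A: [10, 18, 18, 19, 26]
List B: [2, 3, 11, 28]
Repeatedly compare the front elements and take the smaller:
  10 vs 2 -> take 2
  10 vs 3 -> take 3
  10 vs 11 -> take 10
  18 vs 11 -> take 11
  18 vs 28 -> take 18
  18 vs 28 -> take 18
  19 vs 28 -> take 19
  26 vs 28 -> take 26
  A is exhausted; append the rest of B: [28]
Final answer: [2, 3, 10, 11, 18, 18, 19, 26, 28]


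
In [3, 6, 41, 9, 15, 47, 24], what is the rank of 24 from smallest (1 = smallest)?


Sort ascending: [3, 6, 9, 15, 24, 41, 47]
Find 24 in the sorted list.
24 is at position 5 (1-indexed).
Final answer: 5


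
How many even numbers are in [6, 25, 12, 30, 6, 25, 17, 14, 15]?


Check each element:
  6 is even
  25 is odd
  12 is even
  30 is even
  6 is even
  25 is odd
  17 is odd
  14 is even
  15 is odd
Evens: [6, 12, 30, 6, 14]
Count of evens = 5
Final answer: 5


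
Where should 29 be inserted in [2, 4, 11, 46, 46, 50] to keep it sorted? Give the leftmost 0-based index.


List is sorted: [2, 4, 11, 46, 46, 50]
We need the leftmost position where 29 can be inserted, i.e. the first index whose element is >= 29 (or the end of the list if none is).
Binary search with low=0, high=6 (0-based indices):
  low=0, high=6, mid=3: a[3]=46 >= 29, so high = 3
  low=0, high=3, mid=1: a[1]=4 < 29, so low = 2
  low=2, high=3, mid=2: a[2]=11 < 29, so low = 3
Now low = high = 3, so the insertion index is 3.
Final answer: 3


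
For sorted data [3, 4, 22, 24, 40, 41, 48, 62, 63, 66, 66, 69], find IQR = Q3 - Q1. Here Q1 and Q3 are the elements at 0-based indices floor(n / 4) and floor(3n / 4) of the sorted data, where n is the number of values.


The data has n = 12 elements.
Q1 index = floor(12 / 4) = floor(3) = 3; Q3 index = floor(3 * 12 / 4) = floor(9) = 9
Q1 = element at index 3 = 24
Q3 = element at index 9 = 66
IQR = 66 - 24 = 42
Final answer: 42


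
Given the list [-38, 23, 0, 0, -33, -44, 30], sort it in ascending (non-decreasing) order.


Original list: [-38, 23, 0, 0, -33, -44, 30]
Repeatedly take the smallest remaining element:
  Remaining [-38, 23, 0, 0, -33, -44, 30] -> smallest is -44
  Remaining [-38, 23, 0, 0, -33, 30] -> smallest is -38
  Remaining [23, 0, 0, -33, 30] -> smallest is -33
  Remaining [23, 0, 0, 30] -> smallest is 0
  Remaining [23, 0, 30] -> smallest is 0
  Remaining [23, 30] -> smallest is 23
  Remaining [30] -> smallest is 30
Collecting the picks in order gives the sorted list.
Final answer: [-44, -38, -33, 0, 0, 23, 30]


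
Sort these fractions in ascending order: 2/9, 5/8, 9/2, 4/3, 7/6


Convert to decimal for comparison:
  2/9 = 0.2222
  5/8 = 0.625
  9/2 = 4.5
  4/3 = 1.3333
  7/6 = 1.1667
Decimals in increasing order: 0.2222 < 0.625 < 1.1667 < 1.3333 < 4.5
Writing each back as its fraction gives the sorted order.
Final answer: 2/9, 5/8, 7/6, 4/3, 9/2


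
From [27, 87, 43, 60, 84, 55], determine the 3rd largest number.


Sort descending: [87, 84, 60, 55, 43, 27]
The 3rd element (1-indexed) is at index 2.
Value = 60
Final answer: 60


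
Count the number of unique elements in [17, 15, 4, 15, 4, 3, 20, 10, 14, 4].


List all unique values:
Distinct values: [3, 4, 10, 14, 15, 17, 20]
Count = 7
Final answer: 7


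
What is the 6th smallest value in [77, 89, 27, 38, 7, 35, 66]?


Sort ascending: [7, 27, 35, 38, 66, 77, 89]
The 6th element (1-indexed) is at index 5.
Value = 77
Final answer: 77


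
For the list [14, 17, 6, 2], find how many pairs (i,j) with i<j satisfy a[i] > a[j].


For each element, count the later elements that are smaller than it:
  14 (index 0): smaller elements after it = [6, 2] -> 2
  17 (index 1): smaller elements after it = [6, 2] -> 2
  6 (index 2): smaller elements after it = [2] -> 1
Total inversions = 2 + 2 + 1 = 5
Final answer: 5


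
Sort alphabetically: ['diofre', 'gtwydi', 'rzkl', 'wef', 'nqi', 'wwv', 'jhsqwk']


Compare strings character by character (the first differing letter decides):
  'diofre' < 'gtwydi' since 'd' < 'g' at position 1
  'gtwydi' < 'jhsqwk' since 'g' < 'j' at position 1
  'jhsqwk' < 'nqi' since 'j' < 'n' at position 1
  'nqi' < 'rzkl' since 'n' < 'r' at position 1
  'rzkl' < 'wef' since 'r' < 'w' at position 1
  'wef' < 'wwv' since 'e' < 'w' at position 2
Chaining these comparisons gives the alphabetical order.
Final answer: ['diofre', 'gtwydi', 'jhsqwk', 'nqi', 'rzkl', 'wef', 'wwv']


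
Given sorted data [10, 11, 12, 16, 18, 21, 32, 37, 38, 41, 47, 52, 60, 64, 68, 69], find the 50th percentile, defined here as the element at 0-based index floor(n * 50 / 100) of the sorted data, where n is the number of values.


The dataset has n = 16 elements.
Index = floor(16 * 50 / 100) = floor(800 / 100) = floor(8) = 8
Counting from index 0 in the sorted data, the element at index 8 is 38.
Final answer: 38


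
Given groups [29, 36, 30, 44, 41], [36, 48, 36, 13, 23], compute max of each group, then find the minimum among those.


Find max of each group:
  Group 1: [29, 36, 30, 44, 41] -> max = 44
  Group 2: [36, 48, 36, 13, 23] -> max = 48
Maxes: [44, 48]
Minimum of maxes = 44
Final answer: 44


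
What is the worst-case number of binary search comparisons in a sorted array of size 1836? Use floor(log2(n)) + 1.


Binary search halves the search space each step.
Maximum comparisons = floor(log2(1836)) + 1
log2(1836) = 10.8424
floor(log2(1836)) = 10, so 10 + 1 = 11
Final answer: 11


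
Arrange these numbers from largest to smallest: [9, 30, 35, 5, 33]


Original list: [9, 30, 35, 5, 33]
Repeatedly take the largest remaining element:
  Remaining [9, 30, 35, 5, 33] -> largest is 35
  Remaining [9, 30, 5, 33] -> largest is 33
  Remaining [9, 30, 5] -> largest is 30
  Remaining [9, 5] -> largest is 9
  Remaining [5] -> largest is 5
Collecting the picks in order gives the descending list.
Final answer: [35, 33, 30, 9, 5]


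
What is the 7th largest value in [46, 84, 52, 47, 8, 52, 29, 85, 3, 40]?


Sort descending: [85, 84, 52, 52, 47, 46, 40, 29, 8, 3]
The 7th element (1-indexed) is at index 6.
Value = 40
Final answer: 40


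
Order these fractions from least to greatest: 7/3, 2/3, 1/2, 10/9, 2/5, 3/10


Convert to decimal for comparison:
  7/3 = 2.3333
  2/3 = 0.6667
  1/2 = 0.5
  10/9 = 1.1111
  2/5 = 0.4
  3/10 = 0.3
Decimals in increasing order: 0.3 < 0.4 < 0.5 < 0.6667 < 1.1111 < 2.3333
Writing each back as its fraction gives the sorted order.
Final answer: 3/10, 2/5, 1/2, 2/3, 10/9, 7/3


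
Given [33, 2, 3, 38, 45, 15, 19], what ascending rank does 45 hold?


Sort ascending: [2, 3, 15, 19, 33, 38, 45]
Find 45 in the sorted list.
45 is at position 7 (1-indexed).
Final answer: 7


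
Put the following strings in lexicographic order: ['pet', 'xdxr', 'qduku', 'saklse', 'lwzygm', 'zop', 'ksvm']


Compare strings character by character (the first differing letter decides):
  'ksvm' < 'lwzygm' since 'k' < 'l' at position 1
  'lwzygm' < 'pet' since 'l' < 'p' at position 1
  'pet' < 'qduku' since 'p' < 'q' at position 1
  'qduku' < 'saklse' since 'q' < 's' at position 1
  'saklse' < 'xdxr' since 's' < 'x' at position 1
  'xdxr' < 'zop' since 'x' < 'z' at position 1
Chaining these comparisons gives the alphabetical order.
Final answer: ['ksvm', 'lwzygm', 'pet', 'qduku', 'saklse', 'xdxr', 'zop']


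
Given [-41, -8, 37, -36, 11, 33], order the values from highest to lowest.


Original list: [-41, -8, 37, -36, 11, 33]
Repeatedly take the largest remaining element:
  Remaining [-41, -8, 37, -36, 11, 33] -> largest is 37
  Remaining [-41, -8, -36, 11, 33] -> largest is 33
  Remaining [-41, -8, -36, 11] -> largest is 11
  Remaining [-41, -8, -36] -> largest is -8
  Remaining [-41, -36] -> largest is -36
  Remaining [-41] -> largest is -41
Collecting the picks in order gives the descending list.
Final answer: [37, 33, 11, -8, -36, -41]


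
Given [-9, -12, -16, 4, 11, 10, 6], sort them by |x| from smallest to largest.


Compute absolute values:
  |-9| = 9
  |-12| = 12
  |-16| = 16
  |4| = 4
  |11| = 11
  |10| = 10
  |6| = 6
Absolute values in increasing order: 4 < 6 < 9 < 10 < 11 < 12 < 16
Listing the original numbers in that order gives the answer.
Final answer: [4, 6, -9, 10, 11, -12, -16]


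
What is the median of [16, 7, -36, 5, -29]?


First, sort the list: [-36, -29, 5, 7, 16]
The list has 5 elements (odd count).
The middle index is 2 (0-based), and the element there is 5.
Final answer: 5


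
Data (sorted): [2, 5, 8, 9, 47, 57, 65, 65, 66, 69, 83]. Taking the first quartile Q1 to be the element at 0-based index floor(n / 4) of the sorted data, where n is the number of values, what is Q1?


The list has n = 11 elements.
Q1 index = floor(11 / 4) = floor(2.75) = 2
Counting from index 0 in the sorted data, the element at index 2 is 8.
Final answer: 8


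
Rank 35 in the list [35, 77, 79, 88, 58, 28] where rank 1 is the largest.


Sort descending: [88, 79, 77, 58, 35, 28]
Find 35 in the sorted list.
35 is at position 5.
Final answer: 5


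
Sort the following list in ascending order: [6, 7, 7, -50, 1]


Original list: [6, 7, 7, -50, 1]
Repeatedly take the smallest remaining element:
  Remaining [6, 7, 7, -50, 1] -> smallest is -50
  Remaining [6, 7, 7, 1] -> smallest is 1
  Remaining [6, 7, 7] -> smallest is 6
  Remaining [7, 7] -> smallest is 7
  Remaining [7] -> smallest is 7
Collecting the picks in order gives the sorted list.
Final answer: [-50, 1, 6, 7, 7]


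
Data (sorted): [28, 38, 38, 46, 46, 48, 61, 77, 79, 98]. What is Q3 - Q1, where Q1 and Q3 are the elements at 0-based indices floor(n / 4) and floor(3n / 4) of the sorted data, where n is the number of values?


The data has n = 10 elements.
Q1 index = floor(10 / 4) = floor(2.5) = 2; Q3 index = floor(3 * 10 / 4) = floor(7.5) = 7
Q1 = element at index 2 = 38
Q3 = element at index 7 = 77
IQR = 77 - 38 = 39
Final answer: 39


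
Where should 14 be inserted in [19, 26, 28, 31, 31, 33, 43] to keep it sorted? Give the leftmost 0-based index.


List is sorted: [19, 26, 28, 31, 31, 33, 43]
We need the leftmost position where 14 can be inserted, i.e. the first index whose element is >= 14 (or the end of the list if none is).
Binary search with low=0, high=7 (0-based indices):
  low=0, high=7, mid=3: a[3]=31 >= 14, so high = 3
  low=0, high=3, mid=1: a[1]=26 >= 14, so high = 1
  low=0, high=1, mid=0: a[0]=19 >= 14, so high = 0
Now low = high = 0, so the insertion index is 0.
Final answer: 0


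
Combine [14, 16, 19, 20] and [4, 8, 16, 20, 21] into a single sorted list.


List A: [14, 16, 19, 20]
List B: [4, 8, 16, 20, 21]
Repeatedly compare the front elements and take the smaller:
  14 vs 4 -> take 4
  14 vs 8 -> take 8
  14 vs 16 -> take 14
  16 vs 16 -> take 16
  19 vs 16 -> take 16
  19 vs 20 -> take 19
  20 vs 20 -> take 20
  A is exhausted; append the rest of B: [20, 21]
Final answer: [4, 8, 14, 16, 16, 19, 20, 20, 21]


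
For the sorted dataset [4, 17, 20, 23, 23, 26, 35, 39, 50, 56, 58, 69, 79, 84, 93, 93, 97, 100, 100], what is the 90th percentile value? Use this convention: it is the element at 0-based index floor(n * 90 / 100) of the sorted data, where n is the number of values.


The dataset has n = 19 elements.
Index = floor(19 * 90 / 100) = floor(1710 / 100) = floor(17.1) = 17
Counting from index 0 in the sorted data, the element at index 17 is 100.
Final answer: 100


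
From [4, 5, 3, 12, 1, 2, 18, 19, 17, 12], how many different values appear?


List all unique values:
Distinct values: [1, 2, 3, 4, 5, 12, 17, 18, 19]
Count = 9
Final answer: 9


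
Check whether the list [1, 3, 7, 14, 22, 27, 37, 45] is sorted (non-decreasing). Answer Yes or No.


Check consecutive pairs:
  1 <= 3? True
  3 <= 7? True
  7 <= 14? True
  14 <= 22? True
  22 <= 27? True
  27 <= 37? True
  37 <= 45? True
Every consecutive pair is in order, so the list is non-decreasing.
Final answer: Yes


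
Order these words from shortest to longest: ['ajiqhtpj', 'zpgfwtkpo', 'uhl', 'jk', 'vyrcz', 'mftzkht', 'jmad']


Compute lengths:
  'ajiqhtpj' has length 8
  'zpgfwtkpo' has length 9
  'uhl' has length 3
  'jk' has length 2
  'vyrcz' has length 5
  'mftzkht' has length 7
  'jmad' has length 4
Lengths in increasing order: 2 < 3 < 4 < 5 < 7 < 8 < 9
Listing the words in that order gives the answer.
Final answer: ['jk', 'uhl', 'jmad', 'vyrcz', 'mftzkht', 'ajiqhtpj', 'zpgfwtkpo']


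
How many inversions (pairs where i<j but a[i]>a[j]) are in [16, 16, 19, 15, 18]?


For each element, count the later elements that are smaller than it:
  16 (index 0): smaller elements after it = [15] -> 1
  16 (index 1): smaller elements after it = [15] -> 1
  19 (index 2): smaller elements after it = [15, 18] -> 2
  15 (index 3): smaller elements after it = [] -> 0
Total inversions = 1 + 1 + 2 + 0 = 4
Final answer: 4


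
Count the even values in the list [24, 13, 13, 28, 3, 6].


Check each element:
  24 is even
  13 is odd
  13 is odd
  28 is even
  3 is odd
  6 is even
Evens: [24, 28, 6]
Count of evens = 3
Final answer: 3
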